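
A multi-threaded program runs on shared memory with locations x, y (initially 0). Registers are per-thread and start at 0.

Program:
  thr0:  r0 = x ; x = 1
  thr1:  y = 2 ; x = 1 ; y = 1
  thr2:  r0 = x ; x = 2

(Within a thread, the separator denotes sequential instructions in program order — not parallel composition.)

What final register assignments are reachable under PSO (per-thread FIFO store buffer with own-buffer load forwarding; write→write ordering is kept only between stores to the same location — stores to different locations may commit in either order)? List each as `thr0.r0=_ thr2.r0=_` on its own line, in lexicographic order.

outcome vector order: (thr0.r0,thr2.r0)
|PSO outcomes| = 6

thr0.r0=0 thr2.r0=0
thr0.r0=0 thr2.r0=1
thr0.r0=1 thr2.r0=0
thr0.r0=1 thr2.r0=1
thr0.r0=2 thr2.r0=0
thr0.r0=2 thr2.r0=1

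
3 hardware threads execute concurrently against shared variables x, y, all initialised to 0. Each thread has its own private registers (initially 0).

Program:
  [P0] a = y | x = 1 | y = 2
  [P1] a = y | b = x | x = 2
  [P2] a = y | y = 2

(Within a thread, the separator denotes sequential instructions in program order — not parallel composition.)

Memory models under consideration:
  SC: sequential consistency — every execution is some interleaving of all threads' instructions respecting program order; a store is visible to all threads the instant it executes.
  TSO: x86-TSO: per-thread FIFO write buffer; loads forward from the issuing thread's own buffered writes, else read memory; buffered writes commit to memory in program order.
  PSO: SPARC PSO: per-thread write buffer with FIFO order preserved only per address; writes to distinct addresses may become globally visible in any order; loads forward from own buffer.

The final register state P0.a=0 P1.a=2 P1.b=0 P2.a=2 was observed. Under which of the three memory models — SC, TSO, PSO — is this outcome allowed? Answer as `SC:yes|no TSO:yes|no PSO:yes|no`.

SC:no TSO:no PSO:yes

outcome vector order: (P0.a,P1.a,P1.b,P2.a)
SC (11): 0/0/0/0 0/0/0/2 0/0/1/0 0/0/1/2 0/2/0/0 0/2/1/0 0/2/1/2 2/0/0/0 2/0/1/0 2/2/0/0 2/2/1/0
TSO (11): 0/0/0/0 0/0/0/2 0/0/1/0 0/0/1/2 0/2/0/0 0/2/1/0 0/2/1/2 2/0/0/0 2/0/1/0 2/2/0/0 2/2/1/0
PSO (12): 0/0/0/0 0/0/0/2 0/0/1/0 0/0/1/2 0/2/0/0 0/2/0/2 0/2/1/0 0/2/1/2 2/0/0/0 2/0/1/0 2/2/0/0 2/2/1/0
target 0/2/0/2 ∈ {PSO}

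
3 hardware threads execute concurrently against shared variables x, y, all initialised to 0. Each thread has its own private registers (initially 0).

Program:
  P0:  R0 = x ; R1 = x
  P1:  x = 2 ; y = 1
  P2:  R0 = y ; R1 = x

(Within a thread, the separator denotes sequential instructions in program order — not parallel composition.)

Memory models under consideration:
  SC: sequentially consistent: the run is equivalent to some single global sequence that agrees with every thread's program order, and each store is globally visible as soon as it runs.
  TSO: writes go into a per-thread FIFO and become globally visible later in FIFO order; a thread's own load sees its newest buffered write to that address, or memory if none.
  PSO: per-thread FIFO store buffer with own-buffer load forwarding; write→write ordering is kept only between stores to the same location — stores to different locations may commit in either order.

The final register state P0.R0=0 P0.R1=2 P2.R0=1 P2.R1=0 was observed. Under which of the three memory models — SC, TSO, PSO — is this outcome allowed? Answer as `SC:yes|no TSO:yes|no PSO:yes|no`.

SC:no TSO:no PSO:yes

outcome vector order: (P0.R0,P0.R1,P2.R0,P2.R1)
[SC] allowed = {<0 0 0 0> <0 0 0 2> <0 0 1 2> <0 2 0 0> <0 2 0 2> <0 2 1 2> <2 2 0 0> <2 2 0 2> <2 2 1 2>}
[TSO] allowed = {<0 0 0 0> <0 0 0 2> <0 0 1 2> <0 2 0 0> <0 2 0 2> <0 2 1 2> <2 2 0 0> <2 2 0 2> <2 2 1 2>}
[PSO] allowed = {<0 0 0 0> <0 0 0 2> <0 0 1 0> <0 0 1 2> <0 2 0 0> <0 2 0 2> <0 2 1 0> <0 2 1 2> <2 2 0 0> <2 2 0 2> <2 2 1 0> <2 2 1 2>}
target <0 2 1 0> ∈ {PSO}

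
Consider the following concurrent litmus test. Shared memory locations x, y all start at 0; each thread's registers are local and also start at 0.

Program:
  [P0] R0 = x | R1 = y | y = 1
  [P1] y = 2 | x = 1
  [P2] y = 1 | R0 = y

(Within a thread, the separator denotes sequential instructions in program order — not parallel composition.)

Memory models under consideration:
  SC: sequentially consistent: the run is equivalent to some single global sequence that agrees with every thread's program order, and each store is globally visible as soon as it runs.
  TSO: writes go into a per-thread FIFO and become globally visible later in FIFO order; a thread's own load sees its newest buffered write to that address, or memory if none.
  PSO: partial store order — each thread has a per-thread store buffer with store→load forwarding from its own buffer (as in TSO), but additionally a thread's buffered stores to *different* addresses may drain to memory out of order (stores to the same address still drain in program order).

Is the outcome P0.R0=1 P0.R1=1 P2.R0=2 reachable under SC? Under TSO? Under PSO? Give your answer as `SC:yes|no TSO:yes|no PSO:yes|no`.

outcome vector order: (P0.R0,P0.R1,P2.R0)
SC: 9 outcomes — {0/0/1 0/0/2 0/1/1 0/1/2 0/2/1 0/2/2 1/1/1 1/2/1 1/2/2}
TSO: 9 outcomes — {0/0/1 0/0/2 0/1/1 0/1/2 0/2/1 0/2/2 1/1/1 1/2/1 1/2/2}
PSO: 12 outcomes — {0/0/1 0/0/2 0/1/1 0/1/2 0/2/1 0/2/2 1/0/1 1/0/2 1/1/1 1/1/2 1/2/1 1/2/2}
target 1/1/2 ∈ {PSO}

SC:no TSO:no PSO:yes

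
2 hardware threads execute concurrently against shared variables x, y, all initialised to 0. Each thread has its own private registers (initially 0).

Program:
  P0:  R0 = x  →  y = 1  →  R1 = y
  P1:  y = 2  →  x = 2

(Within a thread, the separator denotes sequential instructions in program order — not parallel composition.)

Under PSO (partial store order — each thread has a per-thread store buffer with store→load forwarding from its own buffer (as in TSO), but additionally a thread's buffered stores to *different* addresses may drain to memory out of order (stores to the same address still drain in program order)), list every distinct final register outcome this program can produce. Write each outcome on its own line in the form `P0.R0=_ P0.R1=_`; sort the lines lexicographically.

P0.R0=0 P0.R1=1
P0.R0=0 P0.R1=2
P0.R0=2 P0.R1=1
P0.R0=2 P0.R1=2

outcome vector order: (P0.R0,P0.R1)
|PSO outcomes| = 4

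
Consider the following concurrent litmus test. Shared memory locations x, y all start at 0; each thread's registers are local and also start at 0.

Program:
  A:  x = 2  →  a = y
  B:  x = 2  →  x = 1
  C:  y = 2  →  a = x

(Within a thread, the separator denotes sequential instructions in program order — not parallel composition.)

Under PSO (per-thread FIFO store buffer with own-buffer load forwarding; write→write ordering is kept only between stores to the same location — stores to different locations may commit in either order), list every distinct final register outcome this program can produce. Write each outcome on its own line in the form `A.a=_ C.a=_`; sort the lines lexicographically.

outcome vector order: (A.a,C.a)
|PSO outcomes| = 6

A.a=0 C.a=0
A.a=0 C.a=1
A.a=0 C.a=2
A.a=2 C.a=0
A.a=2 C.a=1
A.a=2 C.a=2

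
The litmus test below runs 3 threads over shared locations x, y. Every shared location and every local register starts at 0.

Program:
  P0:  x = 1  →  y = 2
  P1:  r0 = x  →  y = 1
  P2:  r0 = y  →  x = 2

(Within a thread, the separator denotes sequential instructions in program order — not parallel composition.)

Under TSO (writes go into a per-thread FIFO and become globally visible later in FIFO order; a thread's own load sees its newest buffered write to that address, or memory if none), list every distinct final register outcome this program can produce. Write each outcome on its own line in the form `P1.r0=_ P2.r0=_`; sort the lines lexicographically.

P1.r0=0 P2.r0=0
P1.r0=0 P2.r0=1
P1.r0=0 P2.r0=2
P1.r0=1 P2.r0=0
P1.r0=1 P2.r0=1
P1.r0=1 P2.r0=2
P1.r0=2 P2.r0=0
P1.r0=2 P2.r0=2

outcome vector order: (P1.r0,P2.r0)
|TSO outcomes| = 8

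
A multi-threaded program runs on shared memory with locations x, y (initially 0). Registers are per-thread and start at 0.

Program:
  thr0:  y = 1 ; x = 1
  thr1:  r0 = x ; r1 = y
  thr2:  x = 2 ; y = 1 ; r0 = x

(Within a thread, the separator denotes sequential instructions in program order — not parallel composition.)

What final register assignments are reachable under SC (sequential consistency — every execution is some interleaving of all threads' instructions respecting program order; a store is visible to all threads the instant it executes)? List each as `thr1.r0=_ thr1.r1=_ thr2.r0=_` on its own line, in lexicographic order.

outcome vector order: (thr1.r0,thr1.r1,thr2.r0)
|SC outcomes| = 10

thr1.r0=0 thr1.r1=0 thr2.r0=1
thr1.r0=0 thr1.r1=0 thr2.r0=2
thr1.r0=0 thr1.r1=1 thr2.r0=1
thr1.r0=0 thr1.r1=1 thr2.r0=2
thr1.r0=1 thr1.r1=1 thr2.r0=1
thr1.r0=1 thr1.r1=1 thr2.r0=2
thr1.r0=2 thr1.r1=0 thr2.r0=1
thr1.r0=2 thr1.r1=0 thr2.r0=2
thr1.r0=2 thr1.r1=1 thr2.r0=1
thr1.r0=2 thr1.r1=1 thr2.r0=2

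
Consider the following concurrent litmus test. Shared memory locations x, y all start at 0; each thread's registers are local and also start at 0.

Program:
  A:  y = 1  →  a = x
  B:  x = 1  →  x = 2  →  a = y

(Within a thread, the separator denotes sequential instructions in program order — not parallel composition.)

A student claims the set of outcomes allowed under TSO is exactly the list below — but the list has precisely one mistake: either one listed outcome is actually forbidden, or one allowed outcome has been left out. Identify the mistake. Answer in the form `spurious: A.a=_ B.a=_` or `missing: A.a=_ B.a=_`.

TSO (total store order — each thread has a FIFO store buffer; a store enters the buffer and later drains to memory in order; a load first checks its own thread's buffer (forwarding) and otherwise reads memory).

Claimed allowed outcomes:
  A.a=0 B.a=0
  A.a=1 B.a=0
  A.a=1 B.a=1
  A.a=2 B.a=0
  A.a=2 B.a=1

missing: A.a=0 B.a=1

outcome vector order: (A.a,B.a)
under TSO → (0,0); (0,1); (1,0); (1,1); (2,0); (2,1)
TSO∖claimed = {(0,1)}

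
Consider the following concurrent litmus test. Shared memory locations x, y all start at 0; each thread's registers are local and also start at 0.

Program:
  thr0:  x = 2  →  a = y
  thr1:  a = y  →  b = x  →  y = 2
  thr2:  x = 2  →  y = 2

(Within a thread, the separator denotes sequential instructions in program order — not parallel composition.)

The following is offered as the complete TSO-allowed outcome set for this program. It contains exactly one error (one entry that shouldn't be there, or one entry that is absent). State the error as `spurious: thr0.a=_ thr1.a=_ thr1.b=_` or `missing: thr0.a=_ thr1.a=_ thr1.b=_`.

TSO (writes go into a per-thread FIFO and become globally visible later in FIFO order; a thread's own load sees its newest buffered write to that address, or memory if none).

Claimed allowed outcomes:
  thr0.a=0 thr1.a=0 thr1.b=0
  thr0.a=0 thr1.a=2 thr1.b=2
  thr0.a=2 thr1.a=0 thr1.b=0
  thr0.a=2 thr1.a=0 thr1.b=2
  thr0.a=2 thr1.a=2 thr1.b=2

missing: thr0.a=0 thr1.a=0 thr1.b=2

outcome vector order: (thr0.a,thr1.a,thr1.b)
TSO (6): (0,0,0); (0,0,2); (0,2,2); (2,0,0); (2,0,2); (2,2,2)
TSO∖claimed = {(0,0,2)}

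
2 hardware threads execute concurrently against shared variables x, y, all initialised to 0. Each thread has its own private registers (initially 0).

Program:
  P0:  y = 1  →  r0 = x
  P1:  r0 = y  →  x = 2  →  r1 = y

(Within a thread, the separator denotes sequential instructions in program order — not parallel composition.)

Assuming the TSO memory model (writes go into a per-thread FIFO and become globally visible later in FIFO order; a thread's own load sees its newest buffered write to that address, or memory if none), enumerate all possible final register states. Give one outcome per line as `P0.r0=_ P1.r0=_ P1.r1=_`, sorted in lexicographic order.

P0.r0=0 P1.r0=0 P1.r1=0
P0.r0=0 P1.r0=0 P1.r1=1
P0.r0=0 P1.r0=1 P1.r1=1
P0.r0=2 P1.r0=0 P1.r1=0
P0.r0=2 P1.r0=0 P1.r1=1
P0.r0=2 P1.r0=1 P1.r1=1

outcome vector order: (P0.r0,P1.r0,P1.r1)
|TSO outcomes| = 6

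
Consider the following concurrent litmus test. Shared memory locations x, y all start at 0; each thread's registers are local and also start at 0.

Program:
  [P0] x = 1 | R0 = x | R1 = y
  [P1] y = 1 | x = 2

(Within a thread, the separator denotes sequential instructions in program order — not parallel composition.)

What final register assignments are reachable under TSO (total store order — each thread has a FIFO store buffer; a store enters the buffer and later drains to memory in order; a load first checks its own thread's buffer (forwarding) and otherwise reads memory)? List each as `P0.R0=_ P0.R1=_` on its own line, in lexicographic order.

P0.R0=1 P0.R1=0
P0.R0=1 P0.R1=1
P0.R0=2 P0.R1=1

outcome vector order: (P0.R0,P0.R1)
|TSO outcomes| = 3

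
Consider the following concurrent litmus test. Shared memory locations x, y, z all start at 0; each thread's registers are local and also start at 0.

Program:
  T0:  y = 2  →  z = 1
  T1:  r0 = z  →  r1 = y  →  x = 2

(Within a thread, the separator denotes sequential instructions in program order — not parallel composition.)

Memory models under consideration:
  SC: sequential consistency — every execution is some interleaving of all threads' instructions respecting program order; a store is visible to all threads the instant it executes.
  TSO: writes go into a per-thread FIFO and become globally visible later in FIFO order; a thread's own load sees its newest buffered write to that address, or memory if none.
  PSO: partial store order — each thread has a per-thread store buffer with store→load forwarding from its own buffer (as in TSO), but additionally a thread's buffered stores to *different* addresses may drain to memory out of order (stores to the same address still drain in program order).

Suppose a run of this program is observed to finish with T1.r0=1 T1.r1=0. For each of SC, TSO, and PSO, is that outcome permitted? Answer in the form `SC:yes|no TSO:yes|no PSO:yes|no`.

outcome vector order: (T1.r0,T1.r1)
SC: 3 outcomes — {<0 0> <0 2> <1 2>}
TSO: 3 outcomes — {<0 0> <0 2> <1 2>}
PSO: 4 outcomes — {<0 0> <0 2> <1 0> <1 2>}
target <1 0> ∈ {PSO}

SC:no TSO:no PSO:yes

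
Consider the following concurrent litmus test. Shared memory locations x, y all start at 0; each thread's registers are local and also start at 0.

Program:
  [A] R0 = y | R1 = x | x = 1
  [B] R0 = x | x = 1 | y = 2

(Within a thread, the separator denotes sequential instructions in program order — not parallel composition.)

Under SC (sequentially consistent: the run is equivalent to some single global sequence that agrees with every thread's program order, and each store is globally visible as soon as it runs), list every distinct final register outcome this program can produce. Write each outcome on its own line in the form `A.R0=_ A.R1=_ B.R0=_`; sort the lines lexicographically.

A.R0=0 A.R1=0 B.R0=0
A.R0=0 A.R1=0 B.R0=1
A.R0=0 A.R1=1 B.R0=0
A.R0=2 A.R1=1 B.R0=0

outcome vector order: (A.R0,A.R1,B.R0)
|SC outcomes| = 4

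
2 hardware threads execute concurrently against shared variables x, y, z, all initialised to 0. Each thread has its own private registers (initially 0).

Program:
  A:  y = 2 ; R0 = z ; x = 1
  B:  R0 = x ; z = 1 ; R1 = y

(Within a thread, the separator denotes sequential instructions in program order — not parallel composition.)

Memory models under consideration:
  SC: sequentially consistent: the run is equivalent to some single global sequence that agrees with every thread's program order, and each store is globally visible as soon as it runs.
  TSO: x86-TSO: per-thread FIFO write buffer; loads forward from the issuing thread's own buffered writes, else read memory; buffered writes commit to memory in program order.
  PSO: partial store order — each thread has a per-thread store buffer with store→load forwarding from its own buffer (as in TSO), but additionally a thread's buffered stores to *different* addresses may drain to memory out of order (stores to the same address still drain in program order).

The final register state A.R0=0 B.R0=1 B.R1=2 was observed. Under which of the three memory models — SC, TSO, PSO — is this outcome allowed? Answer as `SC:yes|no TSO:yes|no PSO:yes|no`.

outcome vector order: (A.R0,B.R0,B.R1)
SC (4): (0,0,2); (0,1,2); (1,0,0); (1,0,2)
TSO (5): (0,0,0); (0,0,2); (0,1,2); (1,0,0); (1,0,2)
PSO (6): (0,0,0); (0,0,2); (0,1,0); (0,1,2); (1,0,0); (1,0,2)
target (0,1,2) ∈ {SC,TSO,PSO}

SC:yes TSO:yes PSO:yes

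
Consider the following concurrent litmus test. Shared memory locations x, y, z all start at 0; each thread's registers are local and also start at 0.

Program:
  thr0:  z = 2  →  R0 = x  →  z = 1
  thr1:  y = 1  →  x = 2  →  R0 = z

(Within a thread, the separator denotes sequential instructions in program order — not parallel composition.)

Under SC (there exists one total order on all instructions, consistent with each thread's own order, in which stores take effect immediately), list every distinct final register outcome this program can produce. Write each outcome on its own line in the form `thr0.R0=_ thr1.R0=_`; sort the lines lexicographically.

outcome vector order: (thr0.R0,thr1.R0)
|SC outcomes| = 5

thr0.R0=0 thr1.R0=1
thr0.R0=0 thr1.R0=2
thr0.R0=2 thr1.R0=0
thr0.R0=2 thr1.R0=1
thr0.R0=2 thr1.R0=2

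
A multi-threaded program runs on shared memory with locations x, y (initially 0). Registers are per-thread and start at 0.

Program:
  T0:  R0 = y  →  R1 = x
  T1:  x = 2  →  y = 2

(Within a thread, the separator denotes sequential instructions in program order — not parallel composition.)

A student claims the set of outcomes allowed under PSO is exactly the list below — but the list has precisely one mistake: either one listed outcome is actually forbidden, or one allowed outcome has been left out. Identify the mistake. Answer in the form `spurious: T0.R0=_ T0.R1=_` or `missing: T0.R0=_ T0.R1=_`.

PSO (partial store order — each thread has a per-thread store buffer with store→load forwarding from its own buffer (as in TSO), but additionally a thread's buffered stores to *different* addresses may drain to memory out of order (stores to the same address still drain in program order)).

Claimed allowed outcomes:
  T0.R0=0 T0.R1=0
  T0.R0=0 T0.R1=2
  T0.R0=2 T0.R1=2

outcome vector order: (T0.R0,T0.R1)
under PSO → <0 0>; <0 2>; <2 0>; <2 2>
PSO∖claimed = {<2 0>}

missing: T0.R0=2 T0.R1=0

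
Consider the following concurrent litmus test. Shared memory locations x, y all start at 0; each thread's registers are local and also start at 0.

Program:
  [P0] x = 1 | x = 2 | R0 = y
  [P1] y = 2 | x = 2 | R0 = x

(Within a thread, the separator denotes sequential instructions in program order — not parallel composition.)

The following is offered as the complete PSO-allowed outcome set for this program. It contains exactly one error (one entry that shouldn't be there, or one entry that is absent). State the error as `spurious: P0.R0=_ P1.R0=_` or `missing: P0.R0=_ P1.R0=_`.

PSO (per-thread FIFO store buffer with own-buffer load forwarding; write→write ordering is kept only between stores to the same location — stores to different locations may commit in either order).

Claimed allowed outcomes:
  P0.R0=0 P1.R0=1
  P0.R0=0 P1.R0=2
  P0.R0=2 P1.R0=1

outcome vector order: (P0.R0,P1.R0)
PSO (4): (0,1) (0,2) (2,1) (2,2)
PSO∖claimed = {(2,2)}

missing: P0.R0=2 P1.R0=2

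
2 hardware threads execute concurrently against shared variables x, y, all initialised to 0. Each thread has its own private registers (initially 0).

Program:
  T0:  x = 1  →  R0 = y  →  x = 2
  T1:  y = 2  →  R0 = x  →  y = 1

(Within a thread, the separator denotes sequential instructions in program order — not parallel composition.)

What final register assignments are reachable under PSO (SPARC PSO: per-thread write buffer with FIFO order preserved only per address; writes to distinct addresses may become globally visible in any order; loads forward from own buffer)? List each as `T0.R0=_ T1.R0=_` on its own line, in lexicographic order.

outcome vector order: (T0.R0,T1.R0)
|PSO outcomes| = 8

T0.R0=0 T1.R0=0
T0.R0=0 T1.R0=1
T0.R0=0 T1.R0=2
T0.R0=1 T1.R0=0
T0.R0=1 T1.R0=1
T0.R0=2 T1.R0=0
T0.R0=2 T1.R0=1
T0.R0=2 T1.R0=2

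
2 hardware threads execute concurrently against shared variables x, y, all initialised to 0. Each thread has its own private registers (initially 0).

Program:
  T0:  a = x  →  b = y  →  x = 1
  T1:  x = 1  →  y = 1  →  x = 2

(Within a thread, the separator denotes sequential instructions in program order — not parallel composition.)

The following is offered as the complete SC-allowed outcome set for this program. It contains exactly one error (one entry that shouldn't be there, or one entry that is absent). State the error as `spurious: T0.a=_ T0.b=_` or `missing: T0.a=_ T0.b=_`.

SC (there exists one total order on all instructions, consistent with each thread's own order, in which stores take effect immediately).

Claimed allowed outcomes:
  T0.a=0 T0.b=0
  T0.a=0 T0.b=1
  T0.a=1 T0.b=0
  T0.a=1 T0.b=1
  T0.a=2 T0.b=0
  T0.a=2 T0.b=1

outcome vector order: (T0.a,T0.b)
[SC] allowed = {0/0, 0/1, 1/0, 1/1, 2/1}
claimed∖SC = {2/0}

spurious: T0.a=2 T0.b=0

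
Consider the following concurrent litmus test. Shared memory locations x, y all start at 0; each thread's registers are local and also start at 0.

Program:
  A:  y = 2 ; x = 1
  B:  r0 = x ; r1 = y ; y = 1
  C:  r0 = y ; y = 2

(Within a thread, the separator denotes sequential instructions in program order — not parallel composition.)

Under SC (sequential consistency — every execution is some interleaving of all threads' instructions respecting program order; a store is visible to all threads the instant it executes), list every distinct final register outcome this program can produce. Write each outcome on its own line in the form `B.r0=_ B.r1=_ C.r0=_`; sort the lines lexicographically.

B.r0=0 B.r1=0 C.r0=0
B.r0=0 B.r1=0 C.r0=1
B.r0=0 B.r1=0 C.r0=2
B.r0=0 B.r1=2 C.r0=0
B.r0=0 B.r1=2 C.r0=1
B.r0=0 B.r1=2 C.r0=2
B.r0=1 B.r1=2 C.r0=0
B.r0=1 B.r1=2 C.r0=1
B.r0=1 B.r1=2 C.r0=2

outcome vector order: (B.r0,B.r1,C.r0)
|SC outcomes| = 9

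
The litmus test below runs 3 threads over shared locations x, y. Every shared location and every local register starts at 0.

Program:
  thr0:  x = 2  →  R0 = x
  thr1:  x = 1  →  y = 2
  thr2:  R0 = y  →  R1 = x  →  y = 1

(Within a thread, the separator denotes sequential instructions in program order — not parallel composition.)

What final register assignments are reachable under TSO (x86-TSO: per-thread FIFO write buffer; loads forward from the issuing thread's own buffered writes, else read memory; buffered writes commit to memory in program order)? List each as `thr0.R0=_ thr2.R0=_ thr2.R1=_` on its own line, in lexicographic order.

thr0.R0=1 thr2.R0=0 thr2.R1=0
thr0.R0=1 thr2.R0=0 thr2.R1=1
thr0.R0=1 thr2.R0=0 thr2.R1=2
thr0.R0=1 thr2.R0=2 thr2.R1=1
thr0.R0=2 thr2.R0=0 thr2.R1=0
thr0.R0=2 thr2.R0=0 thr2.R1=1
thr0.R0=2 thr2.R0=0 thr2.R1=2
thr0.R0=2 thr2.R0=2 thr2.R1=1
thr0.R0=2 thr2.R0=2 thr2.R1=2

outcome vector order: (thr0.R0,thr2.R0,thr2.R1)
|TSO outcomes| = 9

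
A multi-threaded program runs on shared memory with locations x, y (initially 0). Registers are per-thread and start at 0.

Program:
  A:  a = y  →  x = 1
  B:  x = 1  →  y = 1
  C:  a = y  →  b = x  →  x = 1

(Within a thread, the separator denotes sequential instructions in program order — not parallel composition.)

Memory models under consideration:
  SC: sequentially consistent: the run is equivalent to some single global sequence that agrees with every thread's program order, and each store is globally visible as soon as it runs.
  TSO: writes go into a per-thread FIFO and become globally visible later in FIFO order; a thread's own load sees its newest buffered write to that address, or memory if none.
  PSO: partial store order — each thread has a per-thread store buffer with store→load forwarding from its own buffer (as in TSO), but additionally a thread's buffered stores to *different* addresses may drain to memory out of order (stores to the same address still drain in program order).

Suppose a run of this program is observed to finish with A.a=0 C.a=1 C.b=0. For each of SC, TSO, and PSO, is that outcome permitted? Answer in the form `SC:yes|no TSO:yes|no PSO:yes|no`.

outcome vector order: (A.a,C.a,C.b)
under SC → 0/0/0; 0/0/1; 0/1/1; 1/0/0; 1/0/1; 1/1/1
under TSO → 0/0/0; 0/0/1; 0/1/1; 1/0/0; 1/0/1; 1/1/1
under PSO → 0/0/0; 0/0/1; 0/1/0; 0/1/1; 1/0/0; 1/0/1; 1/1/0; 1/1/1
target 0/1/0 ∈ {PSO}

SC:no TSO:no PSO:yes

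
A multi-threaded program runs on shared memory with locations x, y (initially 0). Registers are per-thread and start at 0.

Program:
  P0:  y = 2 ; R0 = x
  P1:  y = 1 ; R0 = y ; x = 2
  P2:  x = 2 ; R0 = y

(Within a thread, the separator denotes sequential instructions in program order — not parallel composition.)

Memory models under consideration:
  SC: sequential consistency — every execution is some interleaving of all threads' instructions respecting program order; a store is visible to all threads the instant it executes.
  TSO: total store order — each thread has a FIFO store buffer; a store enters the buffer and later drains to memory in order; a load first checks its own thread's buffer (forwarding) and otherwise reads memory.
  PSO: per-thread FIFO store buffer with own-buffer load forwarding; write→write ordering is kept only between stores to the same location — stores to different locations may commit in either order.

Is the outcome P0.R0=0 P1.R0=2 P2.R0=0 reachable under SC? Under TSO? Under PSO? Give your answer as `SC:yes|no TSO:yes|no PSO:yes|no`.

outcome vector order: (P0.R0,P1.R0,P2.R0)
under SC → (0,1,1), (0,1,2), (0,2,2), (2,1,0), (2,1,1), (2,1,2), (2,2,0), (2,2,1), (2,2,2)
under TSO → (0,1,0), (0,1,1), (0,1,2), (0,2,0), (0,2,1), (0,2,2), (2,1,0), (2,1,1), (2,1,2), (2,2,0), (2,2,1), (2,2,2)
under PSO → (0,1,0), (0,1,1), (0,1,2), (0,2,0), (0,2,1), (0,2,2), (2,1,0), (2,1,1), (2,1,2), (2,2,0), (2,2,1), (2,2,2)
target (0,2,0) ∈ {TSO,PSO}

SC:no TSO:yes PSO:yes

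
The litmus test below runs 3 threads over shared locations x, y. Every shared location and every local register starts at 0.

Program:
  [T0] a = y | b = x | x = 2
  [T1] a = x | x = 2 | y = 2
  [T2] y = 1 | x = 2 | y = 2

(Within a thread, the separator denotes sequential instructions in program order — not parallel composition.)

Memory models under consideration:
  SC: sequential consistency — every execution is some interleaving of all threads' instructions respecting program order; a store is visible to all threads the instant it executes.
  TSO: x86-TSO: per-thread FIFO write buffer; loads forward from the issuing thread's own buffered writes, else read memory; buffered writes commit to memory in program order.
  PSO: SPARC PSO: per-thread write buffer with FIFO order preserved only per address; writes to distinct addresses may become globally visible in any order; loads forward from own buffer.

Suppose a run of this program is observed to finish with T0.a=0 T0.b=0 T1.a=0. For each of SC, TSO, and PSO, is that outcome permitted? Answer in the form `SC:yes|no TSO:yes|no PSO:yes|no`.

SC:yes TSO:yes PSO:yes

outcome vector order: (T0.a,T0.b,T1.a)
SC (10): <0 0 0>; <0 0 2>; <0 2 0>; <0 2 2>; <1 0 0>; <1 0 2>; <1 2 0>; <1 2 2>; <2 2 0>; <2 2 2>
TSO (10): <0 0 0>; <0 0 2>; <0 2 0>; <0 2 2>; <1 0 0>; <1 0 2>; <1 2 0>; <1 2 2>; <2 2 0>; <2 2 2>
PSO (12): <0 0 0>; <0 0 2>; <0 2 0>; <0 2 2>; <1 0 0>; <1 0 2>; <1 2 0>; <1 2 2>; <2 0 0>; <2 0 2>; <2 2 0>; <2 2 2>
target <0 0 0> ∈ {SC,TSO,PSO}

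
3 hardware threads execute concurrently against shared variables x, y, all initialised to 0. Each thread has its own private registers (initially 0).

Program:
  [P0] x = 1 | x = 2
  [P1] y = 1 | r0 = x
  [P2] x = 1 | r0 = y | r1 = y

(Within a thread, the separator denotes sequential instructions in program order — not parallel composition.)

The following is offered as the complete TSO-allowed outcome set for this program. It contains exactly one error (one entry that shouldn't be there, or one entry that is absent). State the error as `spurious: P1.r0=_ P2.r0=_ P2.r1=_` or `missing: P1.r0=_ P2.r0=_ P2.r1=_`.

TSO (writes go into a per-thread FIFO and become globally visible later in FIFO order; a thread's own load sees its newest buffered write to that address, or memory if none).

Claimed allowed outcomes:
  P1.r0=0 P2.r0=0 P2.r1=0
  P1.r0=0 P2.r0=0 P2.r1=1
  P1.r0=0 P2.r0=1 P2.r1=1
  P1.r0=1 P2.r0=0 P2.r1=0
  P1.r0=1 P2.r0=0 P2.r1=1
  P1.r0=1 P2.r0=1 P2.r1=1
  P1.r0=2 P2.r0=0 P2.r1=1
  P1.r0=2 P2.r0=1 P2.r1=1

missing: P1.r0=2 P2.r0=0 P2.r1=0

outcome vector order: (P1.r0,P2.r0,P2.r1)
TSO: 9 outcomes — {<0 0 0>; <0 0 1>; <0 1 1>; <1 0 0>; <1 0 1>; <1 1 1>; <2 0 0>; <2 0 1>; <2 1 1>}
TSO∖claimed = {<2 0 0>}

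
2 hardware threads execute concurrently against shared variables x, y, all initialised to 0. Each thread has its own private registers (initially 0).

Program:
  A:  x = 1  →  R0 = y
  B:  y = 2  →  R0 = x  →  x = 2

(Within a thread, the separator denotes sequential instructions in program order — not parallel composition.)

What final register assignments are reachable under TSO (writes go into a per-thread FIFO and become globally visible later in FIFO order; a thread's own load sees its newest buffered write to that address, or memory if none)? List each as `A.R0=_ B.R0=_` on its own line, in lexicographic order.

outcome vector order: (A.R0,B.R0)
|TSO outcomes| = 4

A.R0=0 B.R0=0
A.R0=0 B.R0=1
A.R0=2 B.R0=0
A.R0=2 B.R0=1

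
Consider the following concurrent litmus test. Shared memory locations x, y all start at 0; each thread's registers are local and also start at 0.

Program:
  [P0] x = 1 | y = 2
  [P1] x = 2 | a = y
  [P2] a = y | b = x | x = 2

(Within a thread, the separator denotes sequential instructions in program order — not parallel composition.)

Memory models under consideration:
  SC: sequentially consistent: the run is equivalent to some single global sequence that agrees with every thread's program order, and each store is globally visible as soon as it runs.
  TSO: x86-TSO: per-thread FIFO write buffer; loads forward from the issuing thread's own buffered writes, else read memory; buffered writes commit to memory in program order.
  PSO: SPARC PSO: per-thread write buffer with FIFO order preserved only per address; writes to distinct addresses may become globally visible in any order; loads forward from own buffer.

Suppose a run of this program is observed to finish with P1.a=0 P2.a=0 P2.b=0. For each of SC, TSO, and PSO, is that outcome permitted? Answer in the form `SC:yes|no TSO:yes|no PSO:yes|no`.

SC:yes TSO:yes PSO:yes

outcome vector order: (P1.a,P2.a,P2.b)
[SC] allowed = {0/0/0; 0/0/1; 0/0/2; 0/2/1; 0/2/2; 2/0/0; 2/0/1; 2/0/2; 2/2/1; 2/2/2}
[TSO] allowed = {0/0/0; 0/0/1; 0/0/2; 0/2/1; 0/2/2; 2/0/0; 2/0/1; 2/0/2; 2/2/1; 2/2/2}
[PSO] allowed = {0/0/0; 0/0/1; 0/0/2; 0/2/0; 0/2/1; 0/2/2; 2/0/0; 2/0/1; 2/0/2; 2/2/0; 2/2/1; 2/2/2}
target 0/0/0 ∈ {SC,TSO,PSO}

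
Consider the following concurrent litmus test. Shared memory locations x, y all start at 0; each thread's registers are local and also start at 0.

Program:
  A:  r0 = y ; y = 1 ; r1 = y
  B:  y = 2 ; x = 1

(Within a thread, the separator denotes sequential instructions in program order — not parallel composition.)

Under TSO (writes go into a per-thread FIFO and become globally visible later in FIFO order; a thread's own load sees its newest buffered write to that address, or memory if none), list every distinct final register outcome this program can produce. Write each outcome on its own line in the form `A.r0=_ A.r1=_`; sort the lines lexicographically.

outcome vector order: (A.r0,A.r1)
|TSO outcomes| = 3

A.r0=0 A.r1=1
A.r0=0 A.r1=2
A.r0=2 A.r1=1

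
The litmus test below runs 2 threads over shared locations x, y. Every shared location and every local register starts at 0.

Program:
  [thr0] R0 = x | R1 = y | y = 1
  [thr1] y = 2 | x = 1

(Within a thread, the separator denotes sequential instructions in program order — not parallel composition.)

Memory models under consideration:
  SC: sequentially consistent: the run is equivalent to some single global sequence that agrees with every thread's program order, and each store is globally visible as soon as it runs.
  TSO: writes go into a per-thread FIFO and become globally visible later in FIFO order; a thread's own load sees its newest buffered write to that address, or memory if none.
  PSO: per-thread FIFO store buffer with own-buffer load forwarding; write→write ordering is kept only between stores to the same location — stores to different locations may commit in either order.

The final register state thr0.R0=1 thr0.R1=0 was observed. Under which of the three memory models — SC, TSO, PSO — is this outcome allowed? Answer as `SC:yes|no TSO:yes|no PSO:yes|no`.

SC:no TSO:no PSO:yes

outcome vector order: (thr0.R0,thr0.R1)
SC: 3 outcomes — {(0,0); (0,2); (1,2)}
TSO: 3 outcomes — {(0,0); (0,2); (1,2)}
PSO: 4 outcomes — {(0,0); (0,2); (1,0); (1,2)}
target (1,0) ∈ {PSO}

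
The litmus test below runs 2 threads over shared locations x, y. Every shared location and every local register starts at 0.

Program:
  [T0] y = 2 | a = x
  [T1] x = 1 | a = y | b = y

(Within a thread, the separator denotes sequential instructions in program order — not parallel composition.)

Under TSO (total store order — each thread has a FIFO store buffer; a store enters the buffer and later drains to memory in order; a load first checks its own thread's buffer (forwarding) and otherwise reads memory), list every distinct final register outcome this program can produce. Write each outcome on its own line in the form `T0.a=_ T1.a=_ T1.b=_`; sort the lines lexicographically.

outcome vector order: (T0.a,T1.a,T1.b)
|TSO outcomes| = 6

T0.a=0 T1.a=0 T1.b=0
T0.a=0 T1.a=0 T1.b=2
T0.a=0 T1.a=2 T1.b=2
T0.a=1 T1.a=0 T1.b=0
T0.a=1 T1.a=0 T1.b=2
T0.a=1 T1.a=2 T1.b=2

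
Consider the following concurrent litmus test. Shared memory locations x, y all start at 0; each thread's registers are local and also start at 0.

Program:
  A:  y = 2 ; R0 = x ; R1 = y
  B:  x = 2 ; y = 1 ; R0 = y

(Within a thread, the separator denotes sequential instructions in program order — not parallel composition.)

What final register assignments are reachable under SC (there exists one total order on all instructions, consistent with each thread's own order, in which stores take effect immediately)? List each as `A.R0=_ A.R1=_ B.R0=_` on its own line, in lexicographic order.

A.R0=0 A.R1=1 B.R0=1
A.R0=0 A.R1=2 B.R0=1
A.R0=2 A.R1=1 B.R0=1
A.R0=2 A.R1=2 B.R0=1
A.R0=2 A.R1=2 B.R0=2

outcome vector order: (A.R0,A.R1,B.R0)
|SC outcomes| = 5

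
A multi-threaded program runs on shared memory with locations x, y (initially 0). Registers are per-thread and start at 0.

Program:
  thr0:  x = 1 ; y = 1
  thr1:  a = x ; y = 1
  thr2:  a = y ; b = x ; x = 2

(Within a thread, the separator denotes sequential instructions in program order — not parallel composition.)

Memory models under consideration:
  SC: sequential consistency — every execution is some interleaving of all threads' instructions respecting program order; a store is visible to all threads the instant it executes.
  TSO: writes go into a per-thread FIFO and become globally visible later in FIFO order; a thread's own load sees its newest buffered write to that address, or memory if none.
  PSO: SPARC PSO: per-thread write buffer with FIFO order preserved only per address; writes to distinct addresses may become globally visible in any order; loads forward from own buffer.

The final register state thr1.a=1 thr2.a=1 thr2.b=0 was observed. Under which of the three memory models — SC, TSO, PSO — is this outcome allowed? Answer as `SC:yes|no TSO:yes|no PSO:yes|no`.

outcome vector order: (thr1.a,thr2.a,thr2.b)
under SC → <0 0 0>; <0 0 1>; <0 1 0>; <0 1 1>; <1 0 0>; <1 0 1>; <1 1 1>; <2 0 0>; <2 0 1>; <2 1 1>
under TSO → <0 0 0>; <0 0 1>; <0 1 0>; <0 1 1>; <1 0 0>; <1 0 1>; <1 1 1>; <2 0 0>; <2 0 1>; <2 1 1>
under PSO → <0 0 0>; <0 0 1>; <0 1 0>; <0 1 1>; <1 0 0>; <1 0 1>; <1 1 0>; <1 1 1>; <2 0 0>; <2 0 1>; <2 1 0>; <2 1 1>
target <1 1 0> ∈ {PSO}

SC:no TSO:no PSO:yes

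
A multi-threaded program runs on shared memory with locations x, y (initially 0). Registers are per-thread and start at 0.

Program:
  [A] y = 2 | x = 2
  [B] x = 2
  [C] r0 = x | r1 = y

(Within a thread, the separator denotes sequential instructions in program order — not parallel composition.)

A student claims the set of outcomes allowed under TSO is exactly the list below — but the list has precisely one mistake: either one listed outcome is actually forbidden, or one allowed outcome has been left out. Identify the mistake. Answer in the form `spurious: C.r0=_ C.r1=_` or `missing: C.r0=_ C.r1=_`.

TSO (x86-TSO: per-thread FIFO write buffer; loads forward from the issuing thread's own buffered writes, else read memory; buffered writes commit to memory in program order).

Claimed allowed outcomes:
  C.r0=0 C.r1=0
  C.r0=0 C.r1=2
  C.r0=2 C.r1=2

missing: C.r0=2 C.r1=0

outcome vector order: (C.r0,C.r1)
TSO: 4 outcomes — {00; 02; 20; 22}
TSO∖claimed = {20}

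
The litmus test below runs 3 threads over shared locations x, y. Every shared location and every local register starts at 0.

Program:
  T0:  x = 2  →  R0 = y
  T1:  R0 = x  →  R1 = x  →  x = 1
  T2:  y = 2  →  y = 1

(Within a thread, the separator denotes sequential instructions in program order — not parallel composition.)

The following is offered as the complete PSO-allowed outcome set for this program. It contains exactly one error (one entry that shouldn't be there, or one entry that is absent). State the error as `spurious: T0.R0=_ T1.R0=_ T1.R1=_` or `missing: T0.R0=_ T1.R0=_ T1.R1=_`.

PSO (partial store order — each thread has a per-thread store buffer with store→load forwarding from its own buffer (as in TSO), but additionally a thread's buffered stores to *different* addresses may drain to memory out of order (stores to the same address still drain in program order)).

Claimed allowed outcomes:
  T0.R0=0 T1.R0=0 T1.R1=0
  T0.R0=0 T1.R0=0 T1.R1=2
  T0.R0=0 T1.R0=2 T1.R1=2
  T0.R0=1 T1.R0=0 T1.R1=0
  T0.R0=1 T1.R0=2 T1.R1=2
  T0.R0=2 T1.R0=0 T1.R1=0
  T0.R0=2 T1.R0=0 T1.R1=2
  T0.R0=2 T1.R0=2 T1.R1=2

missing: T0.R0=1 T1.R0=0 T1.R1=2

outcome vector order: (T0.R0,T1.R0,T1.R1)
PSO: 9 outcomes — {0/0/0 0/0/2 0/2/2 1/0/0 1/0/2 1/2/2 2/0/0 2/0/2 2/2/2}
PSO∖claimed = {1/0/2}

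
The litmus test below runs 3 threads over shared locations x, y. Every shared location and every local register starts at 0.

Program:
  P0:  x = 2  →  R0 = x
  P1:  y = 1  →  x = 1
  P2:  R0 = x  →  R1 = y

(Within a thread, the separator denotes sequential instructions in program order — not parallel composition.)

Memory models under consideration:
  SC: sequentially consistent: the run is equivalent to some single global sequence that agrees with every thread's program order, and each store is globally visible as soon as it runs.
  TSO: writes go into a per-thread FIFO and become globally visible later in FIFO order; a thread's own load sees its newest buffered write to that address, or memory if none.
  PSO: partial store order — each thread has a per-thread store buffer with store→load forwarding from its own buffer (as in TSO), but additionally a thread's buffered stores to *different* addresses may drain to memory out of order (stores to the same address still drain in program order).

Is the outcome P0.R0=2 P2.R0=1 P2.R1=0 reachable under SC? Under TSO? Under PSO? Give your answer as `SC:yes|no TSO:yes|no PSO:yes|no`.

outcome vector order: (P0.R0,P2.R0,P2.R1)
SC (10): 1/0/0; 1/0/1; 1/1/1; 1/2/0; 1/2/1; 2/0/0; 2/0/1; 2/1/1; 2/2/0; 2/2/1
TSO (10): 1/0/0; 1/0/1; 1/1/1; 1/2/0; 1/2/1; 2/0/0; 2/0/1; 2/1/1; 2/2/0; 2/2/1
PSO (12): 1/0/0; 1/0/1; 1/1/0; 1/1/1; 1/2/0; 1/2/1; 2/0/0; 2/0/1; 2/1/0; 2/1/1; 2/2/0; 2/2/1
target 2/1/0 ∈ {PSO}

SC:no TSO:no PSO:yes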